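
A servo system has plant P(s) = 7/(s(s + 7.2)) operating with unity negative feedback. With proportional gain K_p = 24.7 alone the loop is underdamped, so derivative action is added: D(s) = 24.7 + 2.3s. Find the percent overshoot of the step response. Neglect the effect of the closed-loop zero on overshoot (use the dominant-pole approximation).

Forward path: (24.7 + 2.3s)·7/(s(s+7.2)). The closed-loop characteristic equation is s² + (7.2 + 7·2.3)s + 7·24.7 = 0.
That is s² + 23.3s + 172.9 = 0, so ω_n = 13.15 rad/s and ζ = 23.3/(2·13.15) = 0.886.
%OS = 100·exp(−πζ/√(1−ζ²)) = 0.247%.

0.247%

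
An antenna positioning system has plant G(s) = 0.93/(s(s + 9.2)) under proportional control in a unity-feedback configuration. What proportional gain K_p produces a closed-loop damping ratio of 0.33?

K_p = 209

Closed-loop characteristic equation: s² + 9.2s + K_p·0.93 = 0.
So ω_n = √(0.93K_p) and 2ζω_n = 9.2, giving ζ = 9.2/(2√(0.93K_p)).
Setting ζ = 0.33: √(0.93K_p) = 9.2/(2·0.33) = 13.94, so K_p = 194.3/0.93 = 209.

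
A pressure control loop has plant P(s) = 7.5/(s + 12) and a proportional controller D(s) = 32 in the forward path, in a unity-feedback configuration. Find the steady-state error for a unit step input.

0.0476

The loop is type 0. Static position error constant K_pos = D(0)·P(0) = 32·0.625 = 20.
Steady-state error to a unit step: e_ss = 1/(1+K_pos) = 1/21 = 0.0476.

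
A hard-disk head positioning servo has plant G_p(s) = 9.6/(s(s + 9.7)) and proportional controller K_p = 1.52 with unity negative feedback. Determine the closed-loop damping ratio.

The closed-loop denominator is s(s+9.7) + 1.52·9.6 = s² + 9.7s + 14.59.
So ω_n² = 14.59 ⇒ ω_n = 3.82 rad/s, and ζ = 9.7/(2ω_n) = 1.27.

ζ = 1.27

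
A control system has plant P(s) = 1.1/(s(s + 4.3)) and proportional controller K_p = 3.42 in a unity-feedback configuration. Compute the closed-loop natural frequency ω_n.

ω_n = 1.94 rad/s

With unity feedback the closed-loop characteristic equation is s² + 4.3s + 3.42·1.1 = s² + 4.3s + 3.762 = 0.
Matching s² + 2ζω_n s + ω_n²: ω_n = √3.762 = 1.94 rad/s and 2ζω_n = 4.3, so ζ = 4.3/(2·1.94) = 1.11.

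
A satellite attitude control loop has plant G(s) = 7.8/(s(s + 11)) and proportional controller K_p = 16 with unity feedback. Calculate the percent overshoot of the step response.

Closed-loop characteristic equation: s² + 11s + 124.8 = 0, so ω_n = 11.17 rad/s and ζ = 11/(2·11.17) = 0.4923.
%OS = 100·exp(−πζ/√(1−ζ²)) = 100·exp(−π·0.4923/√0.7576) = 16.9%.

16.9%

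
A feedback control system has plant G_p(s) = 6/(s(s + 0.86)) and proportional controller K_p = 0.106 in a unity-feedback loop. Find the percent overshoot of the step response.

13.4%

From 1 + K_pG_p(s) = 0: s² + 0.86s + 0.636 = 0 ⇒ ω_n = 0.7975, ζ = 0.5392.
%OS = 100·exp(−πζ/√(1−ζ²)) = 100·exp(−π·0.5392/√0.7093) = 13.4%.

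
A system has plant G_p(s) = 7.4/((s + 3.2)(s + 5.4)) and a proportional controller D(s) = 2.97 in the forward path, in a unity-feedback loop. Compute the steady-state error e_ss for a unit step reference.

The loop is type 0. Static position error constant K_pos = D(0)·G_p(0) = 2.97·0.4282 = 1.272.
Steady-state error to a unit step: e_ss = 1/(1+K_pos) = 1/2.272 = 0.44.

0.44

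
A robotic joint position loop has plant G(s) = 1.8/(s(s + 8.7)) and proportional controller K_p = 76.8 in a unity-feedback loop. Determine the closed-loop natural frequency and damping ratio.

1 + K_p·G(s) = 0 gives s² + 8.7s + 138.2 = 0.
Matching s² + 2ζω_n s + ω_n²: ω_n = √138.2 = 11.76 rad/s and 2ζω_n = 8.7, so ζ = 8.7/(2·11.76) = 0.37.

ω_n = 11.8 rad/s, ζ = 0.37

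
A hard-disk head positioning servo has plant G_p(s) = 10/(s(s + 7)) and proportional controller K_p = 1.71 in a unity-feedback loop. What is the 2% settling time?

T_s ≈ 1.14 s

The closed-loop denominator s² + 7s + 17.1 gives ω_n = √17.1 = 4.135 and ζ = 7/(2ω_n) = 0.8464.
2% settling time T_s ≈ 4/(ζω_n) = 4/3.5 = 1.14 s.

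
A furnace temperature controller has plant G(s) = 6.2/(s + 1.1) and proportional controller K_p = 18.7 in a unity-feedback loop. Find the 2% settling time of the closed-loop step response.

Closed-loop transfer function: T(s) = K_p·G(s)/(1 + K_p·G(s)) = 115.9/(s + 1.1 + 115.9) = 115.9/(s + 117).
Time constant τ = 1/117 = 0.008544 s, so the 2% settling time is about 4τ = 0.0342 s.

T_s ≈ 0.0342 s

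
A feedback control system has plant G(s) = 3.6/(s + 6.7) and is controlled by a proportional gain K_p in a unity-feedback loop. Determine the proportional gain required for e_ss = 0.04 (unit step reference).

K_p = 44.7

For a type-0 loop with proportional control, e_ss = 1/(1 + K_p·G(0)).
G(0) = 0.5373. Require 1/(1 + K_p·0.5373) = 0.04, so 1 + 0.5373·K_p = 25.
K_p = (25 − 1)/0.5373 = 44.7.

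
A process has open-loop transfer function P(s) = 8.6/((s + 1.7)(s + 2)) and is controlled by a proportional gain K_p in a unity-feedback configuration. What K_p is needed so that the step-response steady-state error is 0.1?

Steady-state error for a unit step on this type-0 loop is 1/(1 + K_p·P(0)).
P(0) = 2.529. Require 1/(1 + K_p·2.529) = 0.1, so 1 + 2.529·K_p = 10.
K_p = (10 − 1)/2.529 = 3.56.

K_p = 3.56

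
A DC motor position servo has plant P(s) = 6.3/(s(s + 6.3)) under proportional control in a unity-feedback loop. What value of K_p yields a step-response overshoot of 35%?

K_p = 15.7

From %OS = 100·exp(−πζ/√(1−ζ²)) = 35%, ζ = −ln(0.35)/√(π²+ln²(0.35)) = 0.3169.
Characteristic equation s² + 6.3s + 6.3K_p = 0 gives ζ = 6.3/(2√(6.3K_p)).
Setting ζ = 0.3169: √(6.3K_p) = 6.3/(2·0.3169) = 9.939, so K_p = 98.78/6.3 = 15.7.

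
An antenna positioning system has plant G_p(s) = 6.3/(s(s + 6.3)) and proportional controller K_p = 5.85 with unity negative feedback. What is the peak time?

From 1 + K_pG_p(s) = 0: s² + 6.3s + 36.85 = 0 ⇒ ω_n = 6.071, ζ = 0.5189.
Damped frequency ω_d = ω_n√(1−ζ²) = 5.19 rad/s, so peak time T_p = π/ω_d = 0.605 s.

T_p = 0.605 s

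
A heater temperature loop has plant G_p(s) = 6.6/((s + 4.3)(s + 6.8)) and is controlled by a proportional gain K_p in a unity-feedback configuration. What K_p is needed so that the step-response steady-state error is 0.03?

K_p = 143

The loop is type 0, so e_ss(step) = 1/(1 + K_pos) with K_pos = K_p·G_p(0).
G_p(0) = 0.2257. Require 1/(1 + K_p·0.2257) = 0.03, so 1 + 0.2257·K_p = 33.33.
K_p = (33.33 − 1)/0.2257 = 143.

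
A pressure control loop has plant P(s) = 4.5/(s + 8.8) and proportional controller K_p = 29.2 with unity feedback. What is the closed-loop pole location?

Closed-loop transfer function: T(s) = K_p·P(s)/(1 + K_p·P(s)) = 131.4/(s + 8.8 + 131.4) = 131.4/(s + 140.2).
The closed-loop pole is at s = −140.2.

s = -140.2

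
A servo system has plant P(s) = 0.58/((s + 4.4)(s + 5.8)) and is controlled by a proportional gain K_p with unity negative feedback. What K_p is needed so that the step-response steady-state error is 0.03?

For a type-0 loop with proportional control, e_ss = 1/(1 + K_p·P(0)).
P(0) = 0.02273. Require 1/(1 + K_p·0.02273) = 0.03, so 1 + 0.02273·K_p = 33.33.
K_p = (33.33 − 1)/0.02273 = 1420.

K_p = 1420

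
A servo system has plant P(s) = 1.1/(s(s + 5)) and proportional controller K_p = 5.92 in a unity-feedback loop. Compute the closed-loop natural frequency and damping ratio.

With unity feedback the closed-loop characteristic equation is s² + 5s + 5.92·1.1 = s² + 5s + 6.512 = 0.
So ω_n² = 6.512 ⇒ ω_n = 2.552 rad/s, and ζ = 5/(2ω_n) = 0.98.

ω_n = 2.55 rad/s, ζ = 0.98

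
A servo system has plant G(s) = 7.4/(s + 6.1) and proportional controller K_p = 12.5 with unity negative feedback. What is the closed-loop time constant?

τ = 0.0101 s

Closed-loop transfer function: T(s) = K_p·G(s)/(1 + K_p·G(s)) = 92.5/(s + 6.1 + 92.5) = 92.5/(s + 98.6).
Time constant τ = 1/98.6 = 0.0101 s.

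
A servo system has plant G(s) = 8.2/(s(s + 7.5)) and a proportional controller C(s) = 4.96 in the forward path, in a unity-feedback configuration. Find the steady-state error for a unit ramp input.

0.184

The loop has one pole at the origin (type 1). Velocity error constant K_v = lim_{s→0} s·C(s)G(s) = 4.96·8.2/7.5 = 5.423.
Steady-state error to a unit ramp: e_ss = 1/K_v = 0.184.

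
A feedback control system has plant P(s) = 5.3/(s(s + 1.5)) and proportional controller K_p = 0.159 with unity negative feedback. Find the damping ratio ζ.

ζ = 0.817

The closed-loop denominator is s(s+1.5) + 0.159·5.3 = s² + 1.5s + 0.8427.
Matching s² + 2ζω_n s + ω_n²: ω_n = √0.8427 = 0.918 rad/s and 2ζω_n = 1.5, so ζ = 1.5/(2·0.918) = 0.817.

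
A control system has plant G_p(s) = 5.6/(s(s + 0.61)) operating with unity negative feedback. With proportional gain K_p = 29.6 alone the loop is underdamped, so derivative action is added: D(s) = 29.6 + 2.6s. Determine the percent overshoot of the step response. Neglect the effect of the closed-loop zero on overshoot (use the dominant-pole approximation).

10.1%

Forward path: (29.6 + 2.6s)·5.6/(s(s+0.61)). The closed-loop characteristic equation is s² + (0.61 + 5.6·2.6)s + 5.6·29.6 = 0.
That is s² + 15.17s + 165.8 = 0, so ω_n = 12.87 rad/s and ζ = 15.17/(2·12.87) = 0.5891.
%OS = 100·exp(−πζ/√(1−ζ²)) = 10.1%.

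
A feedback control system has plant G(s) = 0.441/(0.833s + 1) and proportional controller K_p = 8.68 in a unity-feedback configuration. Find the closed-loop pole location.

s = -5.796

Closed loop: T(s) = K_p·G/(1+K_p·G) = 3.828/(0.833s + 1 + 3.828), with pole at s = −(1 + 3.828)/0.833 = −5.796.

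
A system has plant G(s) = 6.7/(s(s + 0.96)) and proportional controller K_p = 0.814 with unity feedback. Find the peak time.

T_p = 1.37 s

The closed-loop denominator s² + 0.96s + 5.454 gives ω_n = √5.454 = 2.335 and ζ = 0.96/(2ω_n) = 0.2055.
Damped frequency ω_d = ω_n√(1−ζ²) = 2.285 rad/s, so peak time T_p = π/ω_d = 1.37 s.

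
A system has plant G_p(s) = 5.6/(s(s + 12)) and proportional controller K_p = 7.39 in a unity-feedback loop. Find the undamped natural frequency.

With unity feedback the closed-loop characteristic equation is s² + 12s + 7.39·5.6 = s² + 12s + 41.38 = 0.
Matching s² + 2ζω_n s + ω_n²: ω_n = √41.38 = 6.433 rad/s and 2ζω_n = 12, so ζ = 12/(2·6.433) = 0.933.

ω_n = 6.43 rad/s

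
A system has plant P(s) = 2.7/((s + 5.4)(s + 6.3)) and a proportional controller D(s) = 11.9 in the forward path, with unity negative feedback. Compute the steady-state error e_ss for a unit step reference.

The loop is type 0. Static position error constant K_pos = D(0)·P(0) = 11.9·0.07937 = 0.9444.
Steady-state error to a unit step: e_ss = 1/(1+K_pos) = 1/1.944 = 0.514.

0.514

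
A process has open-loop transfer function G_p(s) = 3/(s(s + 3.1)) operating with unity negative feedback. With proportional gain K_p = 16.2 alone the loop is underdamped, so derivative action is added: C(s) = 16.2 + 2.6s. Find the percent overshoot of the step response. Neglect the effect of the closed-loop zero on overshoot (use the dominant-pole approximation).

Forward path: (16.2 + 2.6s)·3/(s(s+3.1)). The closed-loop characteristic equation is s² + (3.1 + 3·2.6)s + 3·16.2 = 0.
That is s² + 10.9s + 48.6 = 0, so ω_n = 6.971 rad/s and ζ = 10.9/(2·6.971) = 0.7818.
%OS = 100·exp(−πζ/√(1−ζ²)) = 1.95%.

1.95%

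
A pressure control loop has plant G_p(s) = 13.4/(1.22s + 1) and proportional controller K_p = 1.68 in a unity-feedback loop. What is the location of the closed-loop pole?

s = -19.27

Closed loop: T(s) = K_p·G_p/(1+K_p·G_p) = 22.51/(1.22s + 1 + 22.51), with pole at s = −(1 + 22.51)/1.22 = −19.27.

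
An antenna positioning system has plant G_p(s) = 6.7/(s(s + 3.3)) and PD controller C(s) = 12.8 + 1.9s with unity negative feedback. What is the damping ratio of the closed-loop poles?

ζ = 0.865

Forward path: (12.8 + 1.9s)·6.7/(s(s+3.3)). The closed-loop characteristic equation is s² + (3.3 + 6.7·1.9)s + 6.7·12.8 = 0.
That is s² + 16.03s + 85.76 = 0, so ω_n = 9.261 rad/s and ζ = 16.03/(2·9.261) = 0.8655.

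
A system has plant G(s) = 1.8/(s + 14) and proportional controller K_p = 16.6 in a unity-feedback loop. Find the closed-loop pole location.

s = -43.88

Closed-loop transfer function: T(s) = K_p·G(s)/(1 + K_p·G(s)) = 29.88/(s + 14 + 29.88) = 29.88/(s + 43.88).
The closed-loop pole is at s = −43.88.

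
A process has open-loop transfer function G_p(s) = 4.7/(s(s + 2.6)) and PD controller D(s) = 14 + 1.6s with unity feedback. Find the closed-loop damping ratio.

ζ = 0.624

Forward path: (14 + 1.6s)·4.7/(s(s+2.6)). The closed-loop characteristic equation is s² + (2.6 + 4.7·1.6)s + 4.7·14 = 0.
That is s² + 10.12s + 65.8 = 0, so ω_n = 8.112 rad/s and ζ = 10.12/(2·8.112) = 0.6238.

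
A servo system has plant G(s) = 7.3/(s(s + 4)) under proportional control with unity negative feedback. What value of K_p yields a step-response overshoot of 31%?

From %OS = 100·exp(−πζ/√(1−ζ²)) = 31%, ζ = −ln(0.31)/√(π²+ln²(0.31)) = 0.3493.
Characteristic equation s² + 4s + 7.3K_p = 0 gives ζ = 4/(2√(7.3K_p)).
Setting ζ = 0.3493: √(7.3K_p) = 4/(2·0.3493) = 5.725, so K_p = 32.78/7.3 = 4.49.

K_p = 4.49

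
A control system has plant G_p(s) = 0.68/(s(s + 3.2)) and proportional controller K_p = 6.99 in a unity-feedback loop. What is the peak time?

The closed-loop denominator s² + 3.2s + 4.753 gives ω_n = √4.753 = 2.18 and ζ = 3.2/(2ω_n) = 0.7339.
Damped frequency ω_d = ω_n√(1−ζ²) = 1.481 rad/s, so peak time T_p = π/ω_d = 2.12 s.

T_p = 2.12 s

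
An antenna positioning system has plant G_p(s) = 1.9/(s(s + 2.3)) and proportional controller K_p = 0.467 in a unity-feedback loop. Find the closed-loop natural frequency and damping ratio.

ω_n = 0.942 rad/s, ζ = 1.22

The closed-loop denominator is s(s+2.3) + 0.467·1.9 = s² + 2.3s + 0.8873.
Matching s² + 2ζω_n s + ω_n²: ω_n = √0.8873 = 0.942 rad/s and 2ζω_n = 2.3, so ζ = 2.3/(2·0.942) = 1.22.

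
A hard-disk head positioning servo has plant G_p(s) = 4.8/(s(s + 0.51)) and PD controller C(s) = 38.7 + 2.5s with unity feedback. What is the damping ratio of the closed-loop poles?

Forward path: (38.7 + 2.5s)·4.8/(s(s+0.51)). The closed-loop characteristic equation is s² + (0.51 + 4.8·2.5)s + 4.8·38.7 = 0.
That is s² + 12.51s + 185.8 = 0, so ω_n = 13.63 rad/s and ζ = 12.51/(2·13.63) = 0.4589.

ζ = 0.459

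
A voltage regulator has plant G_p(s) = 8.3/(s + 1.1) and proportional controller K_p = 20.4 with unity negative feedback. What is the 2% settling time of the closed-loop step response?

T_s ≈ 0.0235 s

Closed-loop transfer function: T(s) = K_p·G_p(s)/(1 + K_p·G_p(s)) = 169.3/(s + 1.1 + 169.3) = 169.3/(s + 170.4).
Time constant τ = 1/170.4 = 0.005868 s, so the 2% settling time is about 4τ = 0.0235 s.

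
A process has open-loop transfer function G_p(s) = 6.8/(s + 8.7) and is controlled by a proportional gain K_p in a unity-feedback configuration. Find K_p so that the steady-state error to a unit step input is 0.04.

For a type-0 loop with proportional control, e_ss = 1/(1 + K_p·G_p(0)).
G_p(0) = 0.7816. Require 1/(1 + K_p·0.7816) = 0.04, so 1 + 0.7816·K_p = 25.
K_p = (25 − 1)/0.7816 = 30.7.

K_p = 30.7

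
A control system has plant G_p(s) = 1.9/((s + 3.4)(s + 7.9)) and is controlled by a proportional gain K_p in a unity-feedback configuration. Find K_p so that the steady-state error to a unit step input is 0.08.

K_p = 163

For a type-0 loop with proportional control, e_ss = 1/(1 + K_p·G_p(0)).
G_p(0) = 0.07074. Require 1/(1 + K_p·0.07074) = 0.08, so 1 + 0.07074·K_p = 12.5.
K_p = (12.5 − 1)/0.07074 = 163.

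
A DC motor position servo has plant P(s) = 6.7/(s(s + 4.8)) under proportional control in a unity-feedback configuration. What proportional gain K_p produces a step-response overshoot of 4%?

From %OS = 100·exp(−πζ/√(1−ζ²)) = 4%, ζ = −ln(0.04)/√(π²+ln²(0.04)) = 0.7156.
Characteristic equation s² + 4.8s + 6.7K_p = 0 gives ζ = 4.8/(2√(6.7K_p)).
Setting ζ = 0.7156: √(6.7K_p) = 4.8/(2·0.7156) = 3.354, so K_p = 11.25/6.7 = 1.68.

K_p = 1.68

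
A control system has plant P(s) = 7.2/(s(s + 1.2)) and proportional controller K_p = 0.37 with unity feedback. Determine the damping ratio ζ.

The closed-loop denominator is s(s+1.2) + 0.37·7.2 = s² + 1.2s + 2.664.
Matching s² + 2ζω_n s + ω_n²: ω_n = √2.664 = 1.632 rad/s and 2ζω_n = 1.2, so ζ = 1.2/(2·1.632) = 0.368.

ζ = 0.368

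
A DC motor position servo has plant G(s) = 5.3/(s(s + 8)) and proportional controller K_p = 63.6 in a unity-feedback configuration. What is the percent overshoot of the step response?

The closed-loop denominator s² + 8s + 337.1 gives ω_n = √337.1 = 18.36 and ζ = 8/(2ω_n) = 0.2179.
%OS = 100·exp(−πζ/√(1−ζ²)) = 100·exp(−π·0.2179/√0.9525) = 49.6%.

49.6%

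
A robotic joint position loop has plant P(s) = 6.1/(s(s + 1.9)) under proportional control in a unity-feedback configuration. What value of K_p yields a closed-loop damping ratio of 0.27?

K_p = 2.03

Closed-loop characteristic equation: s² + 1.9s + K_p·6.1 = 0.
So ω_n = √(6.1K_p) and 2ζω_n = 1.9, giving ζ = 1.9/(2√(6.1K_p)).
Setting ζ = 0.27: √(6.1K_p) = 1.9/(2·0.27) = 3.519, so K_p = 12.38/6.1 = 2.03.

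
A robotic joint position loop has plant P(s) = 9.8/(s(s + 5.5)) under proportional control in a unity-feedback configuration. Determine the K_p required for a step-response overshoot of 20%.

K_p = 3.71

From %OS = 100·exp(−πζ/√(1−ζ²)) = 20%, ζ = −ln(0.2)/√(π²+ln²(0.2)) = 0.4559.
Characteristic equation s² + 5.5s + 9.8K_p = 0 gives ζ = 5.5/(2√(9.8K_p)).
Setting ζ = 0.4559: √(9.8K_p) = 5.5/(2·0.4559) = 6.031, so K_p = 36.38/9.8 = 3.71.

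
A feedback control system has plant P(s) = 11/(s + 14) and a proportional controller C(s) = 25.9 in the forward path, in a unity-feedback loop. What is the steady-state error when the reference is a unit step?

The loop is type 0. Static position error constant K_pos = C(0)·P(0) = 25.9·0.7857 = 20.35.
Steady-state error to a unit step: e_ss = 1/(1+K_pos) = 1/21.35 = 0.0468.

0.0468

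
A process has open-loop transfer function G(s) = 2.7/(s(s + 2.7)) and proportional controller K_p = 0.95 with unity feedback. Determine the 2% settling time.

The closed-loop denominator s² + 2.7s + 2.565 gives ω_n = √2.565 = 1.602 and ζ = 2.7/(2ω_n) = 0.8429.
2% settling time T_s ≈ 4/(ζω_n) = 4/1.35 = 2.96 s.

T_s ≈ 2.96 s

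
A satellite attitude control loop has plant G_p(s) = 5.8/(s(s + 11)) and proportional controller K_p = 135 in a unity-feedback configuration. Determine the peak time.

Closed-loop characteristic equation: s² + 11s + 783 = 0, so ω_n = 27.98 rad/s and ζ = 11/(2·27.98) = 0.1966.
Damped frequency ω_d = ω_n√(1−ζ²) = 27.44 rad/s, so peak time T_p = π/ω_d = 0.115 s.

T_p = 0.115 s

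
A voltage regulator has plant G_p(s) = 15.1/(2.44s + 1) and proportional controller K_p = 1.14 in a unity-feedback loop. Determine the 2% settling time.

Closed loop: T(s) = K_p·G_p/(1+K_p·G_p) = 17.21/(2.44s + 1 + 17.21), with pole at s = −(1 + 17.21)/2.44 = −7.465.
τ = 1/7.465 = 0.134 s, so 2% settling time ≈ 4τ = 0.536 s.

T_s ≈ 0.536 s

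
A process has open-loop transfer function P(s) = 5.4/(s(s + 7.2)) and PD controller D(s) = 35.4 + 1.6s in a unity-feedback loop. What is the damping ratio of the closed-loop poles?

ζ = 0.573

Forward path: (35.4 + 1.6s)·5.4/(s(s+7.2)). The closed-loop characteristic equation is s² + (7.2 + 5.4·1.6)s + 5.4·35.4 = 0.
That is s² + 15.84s + 191.2 = 0, so ω_n = 13.83 rad/s and ζ = 15.84/(2·13.83) = 0.5728.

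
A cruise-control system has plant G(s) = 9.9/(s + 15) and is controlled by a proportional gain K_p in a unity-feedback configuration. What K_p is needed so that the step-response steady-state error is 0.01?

The loop is type 0, so e_ss(step) = 1/(1 + K_pos) with K_pos = K_p·G(0).
G(0) = 0.66. Require 1/(1 + K_p·0.66) = 0.01, so 1 + 0.66·K_p = 100.
K_p = (100 − 1)/0.66 = 150.

K_p = 150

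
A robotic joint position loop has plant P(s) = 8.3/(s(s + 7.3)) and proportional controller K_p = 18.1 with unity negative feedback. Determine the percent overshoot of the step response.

37.5%

From 1 + K_pP(s) = 0: s² + 7.3s + 150.2 = 0 ⇒ ω_n = 12.26, ζ = 0.2978.
%OS = 100·exp(−πζ/√(1−ζ²)) = 100·exp(−π·0.2978/√0.9113) = 37.5%.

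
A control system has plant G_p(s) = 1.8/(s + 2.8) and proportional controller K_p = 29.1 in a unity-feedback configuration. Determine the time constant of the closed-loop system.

Closed-loop transfer function: T(s) = K_p·G_p(s)/(1 + K_p·G_p(s)) = 52.38/(s + 2.8 + 52.38) = 52.38/(s + 55.18).
Time constant τ = 1/55.18 = 0.0181 s.

τ = 0.0181 s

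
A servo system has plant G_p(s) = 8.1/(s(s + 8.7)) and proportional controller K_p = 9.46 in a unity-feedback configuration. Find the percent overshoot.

16.5%

The closed-loop denominator s² + 8.7s + 76.63 gives ω_n = √76.63 = 8.754 and ζ = 8.7/(2ω_n) = 0.4969.
%OS = 100·exp(−πζ/√(1−ζ²)) = 100·exp(−π·0.4969/√0.7531) = 16.5%.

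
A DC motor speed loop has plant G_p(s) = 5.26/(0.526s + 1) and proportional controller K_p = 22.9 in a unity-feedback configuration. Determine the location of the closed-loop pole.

s = -230.9

Closed loop: T(s) = K_p·G_p/(1+K_p·G_p) = 120.5/(0.526s + 1 + 120.5), with pole at s = −(1 + 120.5)/0.526 = −230.9.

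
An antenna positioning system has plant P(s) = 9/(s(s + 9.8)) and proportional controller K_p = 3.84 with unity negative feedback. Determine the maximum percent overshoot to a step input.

From 1 + K_pP(s) = 0: s² + 9.8s + 34.56 = 0 ⇒ ω_n = 5.879, ζ = 0.8335.
%OS = 100·exp(−πζ/√(1−ζ²)) = 100·exp(−π·0.8335/√0.3053) = 0.874%.

0.874%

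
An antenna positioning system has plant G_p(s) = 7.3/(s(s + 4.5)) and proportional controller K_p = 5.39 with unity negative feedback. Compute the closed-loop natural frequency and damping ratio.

ω_n = 6.27 rad/s, ζ = 0.359

The closed-loop denominator is s(s+4.5) + 5.39·7.3 = s² + 4.5s + 39.35.
So ω_n² = 39.35 ⇒ ω_n = 6.273 rad/s, and ζ = 4.5/(2ω_n) = 0.359.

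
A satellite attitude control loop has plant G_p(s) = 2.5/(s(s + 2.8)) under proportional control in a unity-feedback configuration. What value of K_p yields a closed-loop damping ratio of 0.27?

K_p = 10.8

Closed-loop characteristic equation: s² + 2.8s + K_p·2.5 = 0.
So ω_n = √(2.5K_p) and 2ζω_n = 2.8, giving ζ = 2.8/(2√(2.5K_p)).
Setting ζ = 0.27: √(2.5K_p) = 2.8/(2·0.27) = 5.185, so K_p = 26.89/2.5 = 10.8.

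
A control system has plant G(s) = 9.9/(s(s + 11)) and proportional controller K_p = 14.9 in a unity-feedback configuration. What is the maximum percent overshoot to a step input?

From 1 + K_pG(s) = 0: s² + 11s + 147.5 = 0 ⇒ ω_n = 12.15, ζ = 0.4528.
%OS = 100·exp(−πζ/√(1−ζ²)) = 100·exp(−π·0.4528/√0.7949) = 20.3%.

20.3%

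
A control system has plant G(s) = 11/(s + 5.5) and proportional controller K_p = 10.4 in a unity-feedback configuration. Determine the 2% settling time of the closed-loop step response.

T_s ≈ 0.0334 s

Closed-loop transfer function: T(s) = K_p·G(s)/(1 + K_p·G(s)) = 114.4/(s + 5.5 + 114.4) = 114.4/(s + 119.9).
Time constant τ = 1/119.9 = 0.00834 s, so the 2% settling time is about 4τ = 0.0334 s.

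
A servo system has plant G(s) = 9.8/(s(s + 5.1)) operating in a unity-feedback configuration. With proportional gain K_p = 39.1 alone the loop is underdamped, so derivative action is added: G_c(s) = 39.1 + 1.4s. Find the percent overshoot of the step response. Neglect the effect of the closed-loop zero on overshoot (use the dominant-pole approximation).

Forward path: (39.1 + 1.4s)·9.8/(s(s+5.1)). The closed-loop characteristic equation is s² + (5.1 + 9.8·1.4)s + 9.8·39.1 = 0.
That is s² + 18.82s + 383.2 = 0, so ω_n = 19.57 rad/s and ζ = 18.82/(2·19.57) = 0.4807.
%OS = 100·exp(−πζ/√(1−ζ²)) = 17.9%.

17.9%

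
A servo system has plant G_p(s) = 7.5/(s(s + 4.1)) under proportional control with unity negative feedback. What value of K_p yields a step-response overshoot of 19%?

From %OS = 100·exp(−πζ/√(1−ζ²)) = 19%, ζ = −ln(0.19)/√(π²+ln²(0.19)) = 0.4673.
Characteristic equation s² + 4.1s + 7.5K_p = 0 gives ζ = 4.1/(2√(7.5K_p)).
Setting ζ = 0.4673: √(7.5K_p) = 4.1/(2·0.4673) = 4.386, so K_p = 19.24/7.5 = 2.57.

K_p = 2.57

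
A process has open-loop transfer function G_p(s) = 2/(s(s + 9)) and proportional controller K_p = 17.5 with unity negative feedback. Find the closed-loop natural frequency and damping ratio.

ω_n = 5.92 rad/s, ζ = 0.761

1 + K_p·G_p(s) = 0 gives s² + 9s + 35 = 0.
So ω_n² = 35 ⇒ ω_n = 5.916 rad/s, and ζ = 9/(2ω_n) = 0.761.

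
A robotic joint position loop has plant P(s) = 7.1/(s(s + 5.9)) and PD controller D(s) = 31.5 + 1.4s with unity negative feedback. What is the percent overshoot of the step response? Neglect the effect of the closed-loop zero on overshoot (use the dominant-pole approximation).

14.1%

Forward path: (31.5 + 1.4s)·7.1/(s(s+5.9)). The closed-loop characteristic equation is s² + (5.9 + 7.1·1.4)s + 7.1·31.5 = 0.
That is s² + 15.84s + 223.6 = 0, so ω_n = 14.95 rad/s and ζ = 15.84/(2·14.95) = 0.5296.
%OS = 100·exp(−πζ/√(1−ζ²)) = 14.1%.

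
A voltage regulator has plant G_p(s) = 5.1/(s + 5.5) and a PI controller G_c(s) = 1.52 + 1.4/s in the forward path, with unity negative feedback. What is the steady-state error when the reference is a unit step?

0

The open loop G_c(s)G_p(s) has a pole at the origin (type 1), so the static position error constant is infinite and e_ss = 1/(1+∞) = 0.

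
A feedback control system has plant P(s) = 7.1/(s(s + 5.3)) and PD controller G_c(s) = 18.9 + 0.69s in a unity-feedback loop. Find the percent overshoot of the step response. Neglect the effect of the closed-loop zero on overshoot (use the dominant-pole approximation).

21.4%

Forward path: (18.9 + 0.69s)·7.1/(s(s+5.3)). The closed-loop characteristic equation is s² + (5.3 + 7.1·0.69)s + 7.1·18.9 = 0.
That is s² + 10.2s + 134.2 = 0, so ω_n = 11.58 rad/s and ζ = 10.2/(2·11.58) = 0.4402.
%OS = 100·exp(−πζ/√(1−ζ²)) = 21.4%.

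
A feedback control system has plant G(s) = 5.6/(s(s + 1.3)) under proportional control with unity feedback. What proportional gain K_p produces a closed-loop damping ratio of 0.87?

Closed-loop characteristic equation: s² + 1.3s + K_p·5.6 = 0.
So ω_n = √(5.6K_p) and 2ζω_n = 1.3, giving ζ = 1.3/(2√(5.6K_p)).
Setting ζ = 0.87: √(5.6K_p) = 1.3/(2·0.87) = 0.7471, so K_p = 0.5582/5.6 = 0.0997.

K_p = 0.0997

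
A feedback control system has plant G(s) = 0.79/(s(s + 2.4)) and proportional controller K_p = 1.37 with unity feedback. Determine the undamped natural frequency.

ω_n = 1.04 rad/s

1 + K_p·G(s) = 0 gives s² + 2.4s + 1.082 = 0.
Matching s² + 2ζω_n s + ω_n²: ω_n = √1.082 = 1.04 rad/s and 2ζω_n = 2.4, so ζ = 2.4/(2·1.04) = 1.15.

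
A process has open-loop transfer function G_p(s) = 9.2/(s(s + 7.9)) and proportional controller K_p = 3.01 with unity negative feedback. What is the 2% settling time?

T_s ≈ 1.01 s

Closed-loop characteristic equation: s² + 7.9s + 27.69 = 0, so ω_n = 5.262 rad/s and ζ = 7.9/(2·5.262) = 0.7506.
2% settling time T_s ≈ 4/(ζω_n) = 4/3.95 = 1.01 s.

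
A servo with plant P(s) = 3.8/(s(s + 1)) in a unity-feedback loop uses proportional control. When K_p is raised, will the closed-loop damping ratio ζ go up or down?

decrease

ζ = 1/(2√(3.8K_p)); increasing K_p raises the denominator, so ζ falls.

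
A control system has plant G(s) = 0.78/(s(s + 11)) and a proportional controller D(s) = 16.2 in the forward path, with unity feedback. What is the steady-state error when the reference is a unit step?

The open loop D(s)G(s) has a pole at the origin (type 1), so the static position error constant is infinite and e_ss = 1/(1+∞) = 0.

0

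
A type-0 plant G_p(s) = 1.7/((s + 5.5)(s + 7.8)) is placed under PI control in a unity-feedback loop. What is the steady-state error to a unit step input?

0

The PI controller's integrator makes the forward path type 1, so e_ss to a step is zero.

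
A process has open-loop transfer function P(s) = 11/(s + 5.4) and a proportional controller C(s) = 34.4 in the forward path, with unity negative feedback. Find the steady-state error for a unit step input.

The loop is type 0. Static position error constant K_pos = C(0)·P(0) = 34.4·2.037 = 70.07.
Steady-state error to a unit step: e_ss = 1/(1+K_pos) = 1/71.07 = 0.0141.

0.0141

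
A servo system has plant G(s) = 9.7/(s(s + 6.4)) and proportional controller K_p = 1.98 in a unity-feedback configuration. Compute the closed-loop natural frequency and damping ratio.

ω_n = 4.38 rad/s, ζ = 0.73

The closed-loop denominator is s(s+6.4) + 1.98·9.7 = s² + 6.4s + 19.21.
So ω_n² = 19.21 ⇒ ω_n = 4.382 rad/s, and ζ = 6.4/(2ω_n) = 0.73.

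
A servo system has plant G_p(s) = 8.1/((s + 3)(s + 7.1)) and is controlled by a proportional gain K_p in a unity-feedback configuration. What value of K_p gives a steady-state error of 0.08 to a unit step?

Steady-state error for a unit step on this type-0 loop is 1/(1 + K_p·G_p(0)).
G_p(0) = 0.3803. Require 1/(1 + K_p·0.3803) = 0.08, so 1 + 0.3803·K_p = 12.5.
K_p = (12.5 − 1)/0.3803 = 30.2.

K_p = 30.2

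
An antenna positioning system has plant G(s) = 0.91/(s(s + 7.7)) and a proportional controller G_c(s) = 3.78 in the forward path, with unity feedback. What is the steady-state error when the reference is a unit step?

0

The open loop G_c(s)G(s) has a pole at the origin (type 1), so the static position error constant is infinite and e_ss = 1/(1+∞) = 0.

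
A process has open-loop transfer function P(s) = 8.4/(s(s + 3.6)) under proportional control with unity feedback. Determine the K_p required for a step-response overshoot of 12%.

From %OS = 100·exp(−πζ/√(1−ζ²)) = 12%, ζ = −ln(0.12)/√(π²+ln²(0.12)) = 0.5594.
Characteristic equation s² + 3.6s + 8.4K_p = 0 gives ζ = 3.6/(2√(8.4K_p)).
Setting ζ = 0.5594: √(8.4K_p) = 3.6/(2·0.5594) = 3.218, so K_p = 10.35/8.4 = 1.23.

K_p = 1.23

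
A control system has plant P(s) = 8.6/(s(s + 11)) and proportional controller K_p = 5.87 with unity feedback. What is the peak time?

From 1 + K_pP(s) = 0: s² + 11s + 50.48 = 0 ⇒ ω_n = 7.105, ζ = 0.7741.
Damped frequency ω_d = ω_n√(1−ζ²) = 4.498 rad/s, so peak time T_p = π/ω_d = 0.698 s.

T_p = 0.698 s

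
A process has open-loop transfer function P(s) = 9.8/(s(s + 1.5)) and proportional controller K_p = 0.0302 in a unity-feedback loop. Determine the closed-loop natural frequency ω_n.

With unity feedback the closed-loop characteristic equation is s² + 1.5s + 0.0302·9.8 = s² + 1.5s + 0.296 = 0.
Matching s² + 2ζω_n s + ω_n²: ω_n = √0.296 = 0.544 rad/s and 2ζω_n = 1.5, so ζ = 1.5/(2·0.544) = 1.38.

ω_n = 0.544 rad/s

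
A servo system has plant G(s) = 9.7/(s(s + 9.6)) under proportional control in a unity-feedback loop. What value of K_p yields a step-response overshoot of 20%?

K_p = 11.4

From %OS = 100·exp(−πζ/√(1−ζ²)) = 20%, ζ = −ln(0.2)/√(π²+ln²(0.2)) = 0.4559.
Characteristic equation s² + 9.6s + 9.7K_p = 0 gives ζ = 9.6/(2√(9.7K_p)).
Setting ζ = 0.4559: √(9.7K_p) = 9.6/(2·0.4559) = 10.53, so K_p = 110.8/9.7 = 11.4.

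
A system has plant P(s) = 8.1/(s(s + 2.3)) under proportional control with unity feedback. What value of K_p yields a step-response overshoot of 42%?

From %OS = 100·exp(−πζ/√(1−ζ²)) = 42%, ζ = −ln(0.42)/√(π²+ln²(0.42)) = 0.2662.
Characteristic equation s² + 2.3s + 8.1K_p = 0 gives ζ = 2.3/(2√(8.1K_p)).
Setting ζ = 0.2662: √(8.1K_p) = 2.3/(2·0.2662) = 4.321, so K_p = 18.67/8.1 = 2.3.

K_p = 2.3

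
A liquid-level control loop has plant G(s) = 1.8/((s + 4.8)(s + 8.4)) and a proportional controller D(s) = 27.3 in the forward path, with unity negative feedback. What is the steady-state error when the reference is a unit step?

0.451

The loop is type 0. Static position error constant K_pos = D(0)·G(0) = 27.3·0.04464 = 1.219.
Steady-state error to a unit step: e_ss = 1/(1+K_pos) = 1/2.219 = 0.451.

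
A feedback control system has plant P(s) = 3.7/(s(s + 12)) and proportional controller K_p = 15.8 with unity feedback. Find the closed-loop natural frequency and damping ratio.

1 + K_p·P(s) = 0 gives s² + 12s + 58.46 = 0.
Matching s² + 2ζω_n s + ω_n²: ω_n = √58.46 = 7.646 rad/s and 2ζω_n = 12, so ζ = 12/(2·7.646) = 0.785.

ω_n = 7.65 rad/s, ζ = 0.785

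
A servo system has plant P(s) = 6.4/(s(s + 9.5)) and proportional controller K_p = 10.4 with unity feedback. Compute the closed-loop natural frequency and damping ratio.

The closed-loop denominator is s(s+9.5) + 10.4·6.4 = s² + 9.5s + 66.56.
Matching s² + 2ζω_n s + ω_n²: ω_n = √66.56 = 8.158 rad/s and 2ζω_n = 9.5, so ζ = 9.5/(2·8.158) = 0.582.

ω_n = 8.16 rad/s, ζ = 0.582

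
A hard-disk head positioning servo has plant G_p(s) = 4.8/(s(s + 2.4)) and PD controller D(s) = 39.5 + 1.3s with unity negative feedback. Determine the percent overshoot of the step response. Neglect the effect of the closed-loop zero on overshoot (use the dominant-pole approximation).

35.4%

Forward path: (39.5 + 1.3s)·4.8/(s(s+2.4)). The closed-loop characteristic equation is s² + (2.4 + 4.8·1.3)s + 4.8·39.5 = 0.
That is s² + 8.64s + 189.6 = 0, so ω_n = 13.77 rad/s and ζ = 8.64/(2·13.77) = 0.3137.
%OS = 100·exp(−πζ/√(1−ζ²)) = 35.4%.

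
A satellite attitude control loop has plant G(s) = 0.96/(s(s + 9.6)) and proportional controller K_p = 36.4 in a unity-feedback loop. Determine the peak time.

Closed-loop characteristic equation: s² + 9.6s + 34.94 = 0, so ω_n = 5.911 rad/s and ζ = 9.6/(2·5.911) = 0.812.
Damped frequency ω_d = ω_n√(1−ζ²) = 3.45 rad/s, so peak time T_p = π/ω_d = 0.911 s.

T_p = 0.911 s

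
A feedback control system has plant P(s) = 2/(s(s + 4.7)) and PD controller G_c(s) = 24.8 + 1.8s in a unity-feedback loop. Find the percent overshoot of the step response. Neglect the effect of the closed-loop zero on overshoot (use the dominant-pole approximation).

Forward path: (24.8 + 1.8s)·2/(s(s+4.7)). The closed-loop characteristic equation is s² + (4.7 + 2·1.8)s + 2·24.8 = 0.
That is s² + 8.3s + 49.6 = 0, so ω_n = 7.043 rad/s and ζ = 8.3/(2·7.043) = 0.5893.
%OS = 100·exp(−πζ/√(1−ζ²)) = 10.1%.

10.1%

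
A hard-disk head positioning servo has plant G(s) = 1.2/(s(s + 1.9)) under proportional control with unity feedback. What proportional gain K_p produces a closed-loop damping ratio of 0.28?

K_p = 9.59

Closed-loop characteristic equation: s² + 1.9s + K_p·1.2 = 0.
So ω_n = √(1.2K_p) and 2ζω_n = 1.9, giving ζ = 1.9/(2√(1.2K_p)).
Setting ζ = 0.28: √(1.2K_p) = 1.9/(2·0.28) = 3.393, so K_p = 11.51/1.2 = 9.59.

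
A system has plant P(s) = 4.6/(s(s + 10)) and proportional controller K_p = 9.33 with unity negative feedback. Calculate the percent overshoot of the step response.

2.45%

Closed-loop characteristic equation: s² + 10s + 42.92 = 0, so ω_n = 6.551 rad/s and ζ = 10/(2·6.551) = 0.7632.
%OS = 100·exp(−πζ/√(1−ζ²)) = 100·exp(−π·0.7632/√0.4175) = 2.45%.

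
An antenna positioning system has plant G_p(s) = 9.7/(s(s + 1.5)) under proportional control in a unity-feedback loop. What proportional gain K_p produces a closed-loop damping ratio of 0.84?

Closed-loop characteristic equation: s² + 1.5s + K_p·9.7 = 0.
So ω_n = √(9.7K_p) and 2ζω_n = 1.5, giving ζ = 1.5/(2√(9.7K_p)).
Setting ζ = 0.84: √(9.7K_p) = 1.5/(2·0.84) = 0.8929, so K_p = 0.7972/9.7 = 0.0822.

K_p = 0.0822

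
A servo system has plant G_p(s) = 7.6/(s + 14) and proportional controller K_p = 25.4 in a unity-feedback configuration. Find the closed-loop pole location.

s = -207

Closed-loop transfer function: T(s) = K_p·G_p(s)/(1 + K_p·G_p(s)) = 193/(s + 14 + 193) = 193/(s + 207).
The closed-loop pole is at s = −207.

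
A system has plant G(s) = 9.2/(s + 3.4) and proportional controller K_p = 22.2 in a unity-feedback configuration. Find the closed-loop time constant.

τ = 0.00482 s

Closed-loop transfer function: T(s) = K_p·G(s)/(1 + K_p·G(s)) = 204.2/(s + 3.4 + 204.2) = 204.2/(s + 207.6).
Time constant τ = 1/207.6 = 0.00482 s.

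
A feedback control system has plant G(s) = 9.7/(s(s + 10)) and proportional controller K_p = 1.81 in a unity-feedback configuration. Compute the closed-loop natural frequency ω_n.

1 + K_p·G(s) = 0 gives s² + 10s + 17.56 = 0.
So ω_n² = 17.56 ⇒ ω_n = 4.19 rad/s, and ζ = 10/(2ω_n) = 1.19.

ω_n = 4.19 rad/s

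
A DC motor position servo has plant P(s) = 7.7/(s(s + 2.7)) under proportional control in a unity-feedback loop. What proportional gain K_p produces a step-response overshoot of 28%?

From %OS = 100·exp(−πζ/√(1−ζ²)) = 28%, ζ = −ln(0.28)/√(π²+ln²(0.28)) = 0.3755.
Characteristic equation s² + 2.7s + 7.7K_p = 0 gives ζ = 2.7/(2√(7.7K_p)).
Setting ζ = 0.3755: √(7.7K_p) = 2.7/(2·0.3755) = 3.595, so K_p = 12.92/7.7 = 1.68.

K_p = 1.68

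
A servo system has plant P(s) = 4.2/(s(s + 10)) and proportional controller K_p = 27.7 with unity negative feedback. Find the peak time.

The closed-loop denominator s² + 10s + 116.3 gives ω_n = √116.3 = 10.79 and ζ = 10/(2ω_n) = 0.4636.
Damped frequency ω_d = ω_n√(1−ζ²) = 9.557 rad/s, so peak time T_p = π/ω_d = 0.329 s.

T_p = 0.329 s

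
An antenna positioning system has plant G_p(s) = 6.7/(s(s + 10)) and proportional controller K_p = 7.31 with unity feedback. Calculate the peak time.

T_p = 0.642 s

The closed-loop denominator s² + 10s + 48.98 gives ω_n = √48.98 = 6.998 and ζ = 10/(2ω_n) = 0.7145.
Damped frequency ω_d = ω_n√(1−ζ²) = 4.897 rad/s, so peak time T_p = π/ω_d = 0.642 s.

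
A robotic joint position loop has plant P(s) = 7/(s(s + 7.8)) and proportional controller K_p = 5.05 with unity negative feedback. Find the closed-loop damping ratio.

With unity feedback the closed-loop characteristic equation is s² + 7.8s + 5.05·7 = s² + 7.8s + 35.35 = 0.
Matching s² + 2ζω_n s + ω_n²: ω_n = √35.35 = 5.946 rad/s and 2ζω_n = 7.8, so ζ = 7.8/(2·5.946) = 0.656.

ζ = 0.656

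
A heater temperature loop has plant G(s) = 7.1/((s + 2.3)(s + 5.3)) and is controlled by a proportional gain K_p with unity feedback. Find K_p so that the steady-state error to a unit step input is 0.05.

K_p = 32.6

For a type-0 loop with proportional control, e_ss = 1/(1 + K_p·G(0)).
G(0) = 0.5824. Require 1/(1 + K_p·0.5824) = 0.05, so 1 + 0.5824·K_p = 20.
K_p = (20 − 1)/0.5824 = 32.6.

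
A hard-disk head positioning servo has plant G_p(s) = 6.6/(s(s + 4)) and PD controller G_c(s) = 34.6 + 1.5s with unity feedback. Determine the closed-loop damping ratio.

Forward path: (34.6 + 1.5s)·6.6/(s(s+4)). The closed-loop characteristic equation is s² + (4 + 6.6·1.5)s + 6.6·34.6 = 0.
That is s² + 13.9s + 228.4 = 0, so ω_n = 15.11 rad/s and ζ = 13.9/(2·15.11) = 0.4599.

ζ = 0.46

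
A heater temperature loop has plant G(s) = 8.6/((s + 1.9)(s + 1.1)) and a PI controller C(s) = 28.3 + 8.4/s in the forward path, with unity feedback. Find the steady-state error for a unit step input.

0

The open loop C(s)G(s) has a pole at the origin (type 1), so the static position error constant is infinite and e_ss = 1/(1+∞) = 0.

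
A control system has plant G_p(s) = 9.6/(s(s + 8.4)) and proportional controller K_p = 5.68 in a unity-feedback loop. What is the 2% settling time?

The closed-loop denominator s² + 8.4s + 54.53 gives ω_n = √54.53 = 7.384 and ζ = 8.4/(2ω_n) = 0.5688.
2% settling time T_s ≈ 4/(ζω_n) = 4/4.2 = 0.952 s.

T_s ≈ 0.952 s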